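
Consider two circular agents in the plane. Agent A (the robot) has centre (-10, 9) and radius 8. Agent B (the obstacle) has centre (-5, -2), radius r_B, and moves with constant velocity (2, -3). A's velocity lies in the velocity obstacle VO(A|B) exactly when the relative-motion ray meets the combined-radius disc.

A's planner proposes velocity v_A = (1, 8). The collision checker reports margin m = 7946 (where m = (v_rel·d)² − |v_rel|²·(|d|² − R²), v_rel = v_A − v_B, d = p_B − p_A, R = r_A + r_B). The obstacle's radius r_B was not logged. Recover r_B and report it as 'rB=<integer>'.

m = 7946
d = (5, -11);  v_rel = (-1, 11),  |v_rel|² = 122
v_rel×d = (-1)·(-11) − (11)·(5) = -44
since m = R²·122 − (-44)²:  R² = (1936 + 7946) / 122 = 81
R = √81 = 9  ⇒  r_B = 9 − 8 = 1

rB=1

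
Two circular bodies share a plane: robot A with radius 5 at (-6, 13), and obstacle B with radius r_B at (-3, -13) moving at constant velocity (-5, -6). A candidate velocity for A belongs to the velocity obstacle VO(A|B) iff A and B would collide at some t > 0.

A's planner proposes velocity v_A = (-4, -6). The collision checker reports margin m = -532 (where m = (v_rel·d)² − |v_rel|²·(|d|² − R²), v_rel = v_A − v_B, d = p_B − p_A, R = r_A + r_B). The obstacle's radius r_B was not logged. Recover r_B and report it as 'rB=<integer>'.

m = -532
d = (3, -26);  v_rel = (1, 0),  |v_rel|² = 1
v_rel×d = (1)·(-26) − (0)·(3) = -26
since m = R²·1 − (-26)²:  R² = (676 + -532) / 1 = 144
R = √144 = 12  ⇒  r_B = 12 − 5 = 7

rB=7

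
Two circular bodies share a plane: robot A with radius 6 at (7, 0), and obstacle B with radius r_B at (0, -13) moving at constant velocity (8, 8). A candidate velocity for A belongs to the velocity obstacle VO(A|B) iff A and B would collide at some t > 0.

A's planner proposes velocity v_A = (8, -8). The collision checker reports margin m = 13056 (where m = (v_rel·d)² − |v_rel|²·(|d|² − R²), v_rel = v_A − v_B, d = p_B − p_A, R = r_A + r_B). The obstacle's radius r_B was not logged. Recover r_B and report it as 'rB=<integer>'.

m = 13056
d = (-7, -13);  v_rel = (0, -16),  |v_rel|² = 256
v_rel×d = (0)·(-13) − (-16)·(-7) = -112
since m = R²·256 − (-112)²:  R² = (12544 + 13056) / 256 = 100
R = √100 = 10  ⇒  r_B = 10 − 6 = 4

rB=4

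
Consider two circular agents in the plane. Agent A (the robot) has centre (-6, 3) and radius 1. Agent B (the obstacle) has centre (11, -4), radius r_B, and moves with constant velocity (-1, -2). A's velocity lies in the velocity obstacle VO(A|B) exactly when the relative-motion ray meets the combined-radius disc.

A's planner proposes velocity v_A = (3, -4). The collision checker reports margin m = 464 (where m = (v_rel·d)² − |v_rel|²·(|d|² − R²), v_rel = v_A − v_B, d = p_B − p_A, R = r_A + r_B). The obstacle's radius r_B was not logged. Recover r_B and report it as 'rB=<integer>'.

m = 464
d = (17, -7);  v_rel = (4, -2),  |v_rel|² = 20
v_rel×d = (4)·(-7) − (-2)·(17) = 6
since m = R²·20 − 6²:  R² = (36 + 464) / 20 = 25
R = √25 = 5  ⇒  r_B = 5 − 1 = 4

rB=4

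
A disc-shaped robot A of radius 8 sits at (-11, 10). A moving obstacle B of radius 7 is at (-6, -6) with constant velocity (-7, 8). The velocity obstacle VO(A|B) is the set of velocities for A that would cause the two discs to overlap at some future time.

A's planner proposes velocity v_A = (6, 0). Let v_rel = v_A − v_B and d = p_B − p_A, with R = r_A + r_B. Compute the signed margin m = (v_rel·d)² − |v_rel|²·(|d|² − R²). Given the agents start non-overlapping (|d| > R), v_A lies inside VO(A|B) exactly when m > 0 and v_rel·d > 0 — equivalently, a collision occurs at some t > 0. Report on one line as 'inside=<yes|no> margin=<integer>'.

d = (5, -16),  |d|² = 281;  R = 8+7 = 15,  c = 281−15² = 56
v_rel = (13, -8),  |v_rel|² = 233;  v_rel·d = (13)·(5) + (-8)·(-16) = 193
233·t² − 386·t + 56 = 0  ⇒  m = 193² − 233·56 = 24201
m = 24201 > 0,  v_rel·d = 193 > 0  ⇒  inside

inside=yes margin=24201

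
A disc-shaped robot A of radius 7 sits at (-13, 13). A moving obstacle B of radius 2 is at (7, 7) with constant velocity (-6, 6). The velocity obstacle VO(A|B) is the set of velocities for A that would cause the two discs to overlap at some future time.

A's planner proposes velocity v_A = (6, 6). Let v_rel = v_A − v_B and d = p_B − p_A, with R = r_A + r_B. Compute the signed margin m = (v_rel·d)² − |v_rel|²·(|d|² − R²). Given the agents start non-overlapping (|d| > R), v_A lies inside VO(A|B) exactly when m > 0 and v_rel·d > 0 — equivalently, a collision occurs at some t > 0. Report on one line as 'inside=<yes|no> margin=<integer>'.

d = (20, -6),  |d|² = 436;  R = 7+2 = 9,  c = 436−9² = 355
v_rel = (12, 0),  |v_rel|² = 144;  v_rel·d = (12)·(20) + (0)·(-6) = 240
144·t² − 480·t + 355 = 0  ⇒  m = 240² − 144·355 = 6480
m = 6480 > 0,  v_rel·d = 240 > 0  ⇒  inside

inside=yes margin=6480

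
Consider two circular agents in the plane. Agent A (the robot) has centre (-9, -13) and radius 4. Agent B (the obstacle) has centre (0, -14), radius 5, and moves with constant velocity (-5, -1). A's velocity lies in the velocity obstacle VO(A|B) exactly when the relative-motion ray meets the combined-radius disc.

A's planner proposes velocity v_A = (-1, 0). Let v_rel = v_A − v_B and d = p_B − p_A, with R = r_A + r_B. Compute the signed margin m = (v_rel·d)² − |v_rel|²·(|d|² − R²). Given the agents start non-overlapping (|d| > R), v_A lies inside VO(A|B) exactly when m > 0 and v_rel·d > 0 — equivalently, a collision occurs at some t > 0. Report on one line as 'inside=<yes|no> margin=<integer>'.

d = (9, -1),  |d|² = 82;  R = 4+5 = 9,  c = 82−9² = 1
v_rel = (4, 1),  |v_rel|² = 17;  v_rel·d = (4)·(9) + (1)·(-1) = 35
17·t² − 70·t + 1 = 0  ⇒  m = 35² − 17·1 = 1208
m = 1208 > 0,  v_rel·d = 35 > 0  ⇒  inside

inside=yes margin=1208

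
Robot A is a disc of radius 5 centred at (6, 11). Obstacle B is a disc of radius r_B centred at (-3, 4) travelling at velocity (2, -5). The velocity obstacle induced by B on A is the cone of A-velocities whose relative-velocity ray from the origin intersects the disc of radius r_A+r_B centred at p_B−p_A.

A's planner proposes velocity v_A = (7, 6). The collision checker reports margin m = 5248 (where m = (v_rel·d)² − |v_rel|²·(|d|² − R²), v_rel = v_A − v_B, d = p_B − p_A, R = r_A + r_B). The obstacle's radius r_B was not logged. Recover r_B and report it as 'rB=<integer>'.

m = 5248
d = (-9, -7);  v_rel = (5, 11),  |v_rel|² = 146
v_rel×d = (5)·(-7) − (11)·(-9) = 64
since m = R²·146 − 64²:  R² = (4096 + 5248) / 146 = 64
R = √64 = 8  ⇒  r_B = 8 − 5 = 3

rB=3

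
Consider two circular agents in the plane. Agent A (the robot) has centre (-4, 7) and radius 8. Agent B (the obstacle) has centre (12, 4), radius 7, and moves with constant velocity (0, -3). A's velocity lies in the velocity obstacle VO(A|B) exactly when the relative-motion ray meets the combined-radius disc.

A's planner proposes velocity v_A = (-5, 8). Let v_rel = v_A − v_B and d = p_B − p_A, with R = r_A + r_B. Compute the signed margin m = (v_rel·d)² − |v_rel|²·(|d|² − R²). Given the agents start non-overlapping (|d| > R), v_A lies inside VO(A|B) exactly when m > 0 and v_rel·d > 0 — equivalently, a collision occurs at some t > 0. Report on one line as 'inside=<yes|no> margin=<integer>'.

d = (16, -3),  |d|² = 265;  R = 8+7 = 15,  c = 265−15² = 40
v_rel = (-5, 11),  |v_rel|² = 146;  v_rel·d = (-5)·(16) + (11)·(-3) = -113
146·t² + 226·t + 40 = 0  ⇒  m = (-113)² − 146·40 = 6929
m = 6929 > 0,  v_rel·d = -113 < 0  ⇒  outside

inside=no margin=6929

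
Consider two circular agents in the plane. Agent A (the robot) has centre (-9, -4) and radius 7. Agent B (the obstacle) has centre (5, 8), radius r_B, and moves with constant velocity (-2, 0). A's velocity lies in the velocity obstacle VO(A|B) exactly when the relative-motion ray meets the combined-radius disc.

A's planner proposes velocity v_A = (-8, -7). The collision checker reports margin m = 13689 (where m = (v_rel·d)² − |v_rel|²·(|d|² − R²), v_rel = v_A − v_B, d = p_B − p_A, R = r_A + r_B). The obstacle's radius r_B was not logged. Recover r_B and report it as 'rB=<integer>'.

m = 13689
d = (14, 12);  v_rel = (-6, -7),  |v_rel|² = 85
v_rel×d = (-6)·(12) − (-7)·(14) = 26
since m = R²·85 − 26²:  R² = (676 + 13689) / 85 = 169
R = √169 = 13  ⇒  r_B = 13 − 7 = 6

rB=6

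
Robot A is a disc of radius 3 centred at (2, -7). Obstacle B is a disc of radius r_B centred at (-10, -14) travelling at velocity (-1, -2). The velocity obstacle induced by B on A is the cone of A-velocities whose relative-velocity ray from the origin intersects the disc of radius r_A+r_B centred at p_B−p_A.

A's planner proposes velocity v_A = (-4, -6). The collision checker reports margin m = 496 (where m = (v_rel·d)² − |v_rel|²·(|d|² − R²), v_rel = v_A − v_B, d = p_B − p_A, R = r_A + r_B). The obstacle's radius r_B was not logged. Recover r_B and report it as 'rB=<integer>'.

m = 496
d = (-12, -7);  v_rel = (-3, -4),  |v_rel|² = 25
v_rel×d = (-3)·(-7) − (-4)·(-12) = -27
since m = R²·25 − (-27)²:  R² = (729 + 496) / 25 = 49
R = √49 = 7  ⇒  r_B = 7 − 3 = 4

rB=4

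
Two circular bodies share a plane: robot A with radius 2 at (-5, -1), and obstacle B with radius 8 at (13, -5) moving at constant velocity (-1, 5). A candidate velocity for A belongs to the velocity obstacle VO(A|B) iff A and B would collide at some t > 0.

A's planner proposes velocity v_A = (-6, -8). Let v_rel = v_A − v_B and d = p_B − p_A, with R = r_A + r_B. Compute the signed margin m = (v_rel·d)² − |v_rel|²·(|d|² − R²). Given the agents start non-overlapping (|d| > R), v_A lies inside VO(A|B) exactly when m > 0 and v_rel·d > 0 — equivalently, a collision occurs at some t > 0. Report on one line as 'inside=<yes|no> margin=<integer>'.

d = (18, -4),  |d|² = 340;  R = 2+8 = 10,  c = 340−10² = 240
v_rel = (-5, -13),  |v_rel|² = 194;  v_rel·d = (-5)·(18) + (-13)·(-4) = -38
194·t² + 76·t + 240 = 0  ⇒  m = (-38)² − 194·240 = -45116
m = -45116 < 0,  v_rel·d = -38 < 0  ⇒  outside

inside=no margin=-45116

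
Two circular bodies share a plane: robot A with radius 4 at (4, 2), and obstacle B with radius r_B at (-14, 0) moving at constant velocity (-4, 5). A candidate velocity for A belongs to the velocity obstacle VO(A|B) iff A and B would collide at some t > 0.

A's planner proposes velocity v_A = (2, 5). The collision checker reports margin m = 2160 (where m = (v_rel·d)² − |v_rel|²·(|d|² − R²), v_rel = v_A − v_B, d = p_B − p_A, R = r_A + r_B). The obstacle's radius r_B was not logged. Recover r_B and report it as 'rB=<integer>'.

m = 2160
d = (-18, -2);  v_rel = (6, 0),  |v_rel|² = 36
v_rel×d = (6)·(-2) − (0)·(-18) = -12
since m = R²·36 − (-12)²:  R² = (144 + 2160) / 36 = 64
R = √64 = 8  ⇒  r_B = 8 − 4 = 4

rB=4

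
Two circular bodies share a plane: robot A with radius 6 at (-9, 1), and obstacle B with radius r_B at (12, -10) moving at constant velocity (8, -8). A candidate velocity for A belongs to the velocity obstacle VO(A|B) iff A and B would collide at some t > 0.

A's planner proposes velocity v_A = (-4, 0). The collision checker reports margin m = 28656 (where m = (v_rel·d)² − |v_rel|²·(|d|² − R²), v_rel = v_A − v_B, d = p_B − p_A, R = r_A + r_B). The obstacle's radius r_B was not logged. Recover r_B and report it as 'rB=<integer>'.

m = 28656
d = (21, -11);  v_rel = (-12, 8),  |v_rel|² = 208
v_rel×d = (-12)·(-11) − (8)·(21) = -36
since m = R²·208 − (-36)²:  R² = (1296 + 28656) / 208 = 144
R = √144 = 12  ⇒  r_B = 12 − 6 = 6

rB=6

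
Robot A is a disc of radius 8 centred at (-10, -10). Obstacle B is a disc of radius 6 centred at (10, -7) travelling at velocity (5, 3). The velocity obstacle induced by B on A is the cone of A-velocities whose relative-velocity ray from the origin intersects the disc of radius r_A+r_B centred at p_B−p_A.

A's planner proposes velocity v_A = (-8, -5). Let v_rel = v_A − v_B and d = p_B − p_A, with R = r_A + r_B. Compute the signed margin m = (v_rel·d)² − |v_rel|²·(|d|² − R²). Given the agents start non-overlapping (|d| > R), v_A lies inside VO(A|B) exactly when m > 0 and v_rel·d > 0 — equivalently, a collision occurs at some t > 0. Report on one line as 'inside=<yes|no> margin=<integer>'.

d = (20, 3),  |d|² = 409;  R = 8+6 = 14,  c = 409−14² = 213
v_rel = (-13, -8),  |v_rel|² = 233;  v_rel·d = (-13)·(20) + (-8)·(3) = -284
233·t² + 568·t + 213 = 0  ⇒  m = (-284)² − 233·213 = 31027
m = 31027 > 0,  v_rel·d = -284 < 0  ⇒  outside

inside=no margin=31027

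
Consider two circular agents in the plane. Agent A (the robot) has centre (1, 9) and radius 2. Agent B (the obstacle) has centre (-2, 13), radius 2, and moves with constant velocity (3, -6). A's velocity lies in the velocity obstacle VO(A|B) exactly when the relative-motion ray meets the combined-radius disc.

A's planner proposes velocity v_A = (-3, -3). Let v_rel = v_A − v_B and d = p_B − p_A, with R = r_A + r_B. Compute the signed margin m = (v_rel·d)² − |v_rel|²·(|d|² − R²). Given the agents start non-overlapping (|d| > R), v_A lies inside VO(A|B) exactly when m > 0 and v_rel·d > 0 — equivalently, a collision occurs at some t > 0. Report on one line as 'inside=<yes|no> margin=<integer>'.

d = (-3, 4),  |d|² = 25;  R = 2+2 = 4,  c = 25−4² = 9
v_rel = (-6, 3),  |v_rel|² = 45;  v_rel·d = (-6)·(-3) + (3)·(4) = 30
45·t² − 60·t + 9 = 0  ⇒  m = 30² − 45·9 = 495
m = 495 > 0,  v_rel·d = 30 > 0  ⇒  inside

inside=yes margin=495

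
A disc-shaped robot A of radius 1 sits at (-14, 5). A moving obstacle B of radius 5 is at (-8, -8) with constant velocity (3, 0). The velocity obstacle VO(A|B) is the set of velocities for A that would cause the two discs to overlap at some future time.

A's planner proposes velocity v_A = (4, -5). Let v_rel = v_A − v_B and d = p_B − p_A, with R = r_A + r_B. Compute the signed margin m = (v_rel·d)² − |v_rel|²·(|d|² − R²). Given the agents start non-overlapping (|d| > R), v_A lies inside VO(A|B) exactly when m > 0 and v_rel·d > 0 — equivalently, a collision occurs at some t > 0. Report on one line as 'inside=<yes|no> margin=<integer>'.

d = (6, -13),  |d|² = 205;  R = 1+5 = 6,  c = 205−6² = 169
v_rel = (1, -5),  |v_rel|² = 26;  v_rel·d = (1)·(6) + (-5)·(-13) = 71
26·t² − 142·t + 169 = 0  ⇒  m = 71² − 26·169 = 647
m = 647 > 0,  v_rel·d = 71 > 0  ⇒  inside

inside=yes margin=647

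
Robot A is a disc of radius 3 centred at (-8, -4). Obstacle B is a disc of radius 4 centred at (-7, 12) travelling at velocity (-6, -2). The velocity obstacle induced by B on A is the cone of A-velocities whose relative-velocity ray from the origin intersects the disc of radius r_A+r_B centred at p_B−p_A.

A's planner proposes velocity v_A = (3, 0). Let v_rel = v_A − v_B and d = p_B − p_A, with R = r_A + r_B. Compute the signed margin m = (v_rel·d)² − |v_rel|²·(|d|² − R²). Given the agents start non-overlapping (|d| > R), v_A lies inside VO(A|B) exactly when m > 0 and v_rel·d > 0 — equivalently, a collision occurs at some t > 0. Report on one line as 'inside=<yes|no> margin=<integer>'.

d = (1, 16),  |d|² = 257;  R = 3+4 = 7,  c = 257−7² = 208
v_rel = (9, 2),  |v_rel|² = 85;  v_rel·d = (9)·(1) + (2)·(16) = 41
85·t² − 82·t + 208 = 0  ⇒  m = 41² − 85·208 = -15999
m = -15999 < 0,  v_rel·d = 41 > 0  ⇒  outside

inside=no margin=-15999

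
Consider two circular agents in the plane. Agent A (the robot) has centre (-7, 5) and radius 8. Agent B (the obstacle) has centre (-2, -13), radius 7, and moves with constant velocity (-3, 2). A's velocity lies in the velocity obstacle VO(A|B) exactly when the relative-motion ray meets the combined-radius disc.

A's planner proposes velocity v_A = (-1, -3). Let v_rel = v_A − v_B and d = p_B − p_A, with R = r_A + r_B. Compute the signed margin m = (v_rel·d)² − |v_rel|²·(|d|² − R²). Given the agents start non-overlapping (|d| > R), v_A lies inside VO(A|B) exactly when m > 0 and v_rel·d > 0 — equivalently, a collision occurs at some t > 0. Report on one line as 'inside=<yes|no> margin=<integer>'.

d = (5, -18),  |d|² = 349;  R = 8+7 = 15,  c = 349−15² = 124
v_rel = (2, -5),  |v_rel|² = 29;  v_rel·d = (2)·(5) + (-5)·(-18) = 100
29·t² − 200·t + 124 = 0  ⇒  m = 100² − 29·124 = 6404
m = 6404 > 0,  v_rel·d = 100 > 0  ⇒  inside

inside=yes margin=6404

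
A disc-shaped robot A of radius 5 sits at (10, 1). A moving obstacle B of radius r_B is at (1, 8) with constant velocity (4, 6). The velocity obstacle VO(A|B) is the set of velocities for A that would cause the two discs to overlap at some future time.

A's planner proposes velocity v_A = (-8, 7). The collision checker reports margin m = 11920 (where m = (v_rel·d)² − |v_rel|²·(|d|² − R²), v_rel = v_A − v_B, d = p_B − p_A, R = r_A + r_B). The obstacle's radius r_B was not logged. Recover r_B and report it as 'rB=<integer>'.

m = 11920
d = (-9, 7);  v_rel = (-12, 1),  |v_rel|² = 145
v_rel×d = (-12)·(7) − (1)·(-9) = -75
since m = R²·145 − (-75)²:  R² = (5625 + 11920) / 145 = 121
R = √121 = 11  ⇒  r_B = 11 − 5 = 6

rB=6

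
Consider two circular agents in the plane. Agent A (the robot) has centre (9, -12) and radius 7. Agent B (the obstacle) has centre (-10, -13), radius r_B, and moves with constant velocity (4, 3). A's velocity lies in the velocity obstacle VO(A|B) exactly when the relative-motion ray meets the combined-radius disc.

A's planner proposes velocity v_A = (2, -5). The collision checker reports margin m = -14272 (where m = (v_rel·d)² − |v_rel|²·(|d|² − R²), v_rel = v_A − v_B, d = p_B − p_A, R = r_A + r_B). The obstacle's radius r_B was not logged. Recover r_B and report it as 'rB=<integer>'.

m = -14272
d = (-19, -1);  v_rel = (-2, -8),  |v_rel|² = 68
v_rel×d = (-2)·(-1) − (-8)·(-19) = -150
since m = R²·68 − (-150)²:  R² = (22500 + -14272) / 68 = 121
R = √121 = 11  ⇒  r_B = 11 − 7 = 4

rB=4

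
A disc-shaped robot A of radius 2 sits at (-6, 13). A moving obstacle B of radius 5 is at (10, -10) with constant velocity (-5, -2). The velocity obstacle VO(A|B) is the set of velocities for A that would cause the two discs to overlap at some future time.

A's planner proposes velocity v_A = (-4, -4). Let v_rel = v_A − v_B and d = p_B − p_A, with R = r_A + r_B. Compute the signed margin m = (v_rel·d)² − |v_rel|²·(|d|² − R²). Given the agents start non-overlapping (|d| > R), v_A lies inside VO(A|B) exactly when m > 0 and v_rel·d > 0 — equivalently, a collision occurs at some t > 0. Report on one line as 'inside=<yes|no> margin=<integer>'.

d = (16, -23),  |d|² = 785;  R = 2+5 = 7,  c = 785−7² = 736
v_rel = (1, -2),  |v_rel|² = 5;  v_rel·d = (1)·(16) + (-2)·(-23) = 62
5·t² − 124·t + 736 = 0  ⇒  m = 62² − 5·736 = 164
m = 164 > 0,  v_rel·d = 62 > 0  ⇒  inside

inside=yes margin=164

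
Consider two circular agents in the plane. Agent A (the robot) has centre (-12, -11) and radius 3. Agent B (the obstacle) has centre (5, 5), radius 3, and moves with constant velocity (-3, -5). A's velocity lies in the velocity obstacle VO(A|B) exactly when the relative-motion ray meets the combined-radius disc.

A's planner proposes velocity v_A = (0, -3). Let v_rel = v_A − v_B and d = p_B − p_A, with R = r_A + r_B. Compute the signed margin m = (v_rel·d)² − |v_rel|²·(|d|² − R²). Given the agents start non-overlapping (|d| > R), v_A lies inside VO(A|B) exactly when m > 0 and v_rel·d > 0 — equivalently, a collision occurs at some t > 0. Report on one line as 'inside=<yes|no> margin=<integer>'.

d = (17, 16),  |d|² = 545;  R = 3+3 = 6,  c = 545−6² = 509
v_rel = (3, 2),  |v_rel|² = 13;  v_rel·d = (3)·(17) + (2)·(16) = 83
13·t² − 166·t + 509 = 0  ⇒  m = 83² − 13·509 = 272
m = 272 > 0,  v_rel·d = 83 > 0  ⇒  inside

inside=yes margin=272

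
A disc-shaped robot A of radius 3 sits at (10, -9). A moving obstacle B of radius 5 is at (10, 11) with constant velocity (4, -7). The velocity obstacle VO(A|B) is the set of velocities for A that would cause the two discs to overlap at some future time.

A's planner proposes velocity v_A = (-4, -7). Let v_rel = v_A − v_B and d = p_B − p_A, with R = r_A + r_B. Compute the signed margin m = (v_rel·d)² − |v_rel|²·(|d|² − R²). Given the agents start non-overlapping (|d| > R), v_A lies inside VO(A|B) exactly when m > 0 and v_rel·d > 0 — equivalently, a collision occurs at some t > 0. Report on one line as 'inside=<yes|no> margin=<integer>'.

d = (0, 20),  |d|² = 400;  R = 3+5 = 8,  c = 400−8² = 336
v_rel = (-8, 0),  |v_rel|² = 64;  v_rel·d = (-8)·(0) + (0)·(20) = 0
64·t² − 0·t + 336 = 0  ⇒  m = 0² − 64·336 = -21504
m = -21504 < 0,  v_rel·d = 0 = 0  ⇒  outside

inside=no margin=-21504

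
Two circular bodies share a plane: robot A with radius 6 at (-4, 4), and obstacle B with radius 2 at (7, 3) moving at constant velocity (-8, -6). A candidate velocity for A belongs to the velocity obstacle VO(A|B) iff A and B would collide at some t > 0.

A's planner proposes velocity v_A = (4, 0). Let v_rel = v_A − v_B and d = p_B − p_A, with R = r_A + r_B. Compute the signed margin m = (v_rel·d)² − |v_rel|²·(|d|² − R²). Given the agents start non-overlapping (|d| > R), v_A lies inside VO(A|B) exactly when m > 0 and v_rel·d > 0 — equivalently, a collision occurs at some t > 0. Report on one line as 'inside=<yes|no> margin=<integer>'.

d = (11, -1),  |d|² = 122;  R = 6+2 = 8,  c = 122−8² = 58
v_rel = (12, 6),  |v_rel|² = 180;  v_rel·d = (12)·(11) + (6)·(-1) = 126
180·t² − 252·t + 58 = 0  ⇒  m = 126² − 180·58 = 5436
m = 5436 > 0,  v_rel·d = 126 > 0  ⇒  inside

inside=yes margin=5436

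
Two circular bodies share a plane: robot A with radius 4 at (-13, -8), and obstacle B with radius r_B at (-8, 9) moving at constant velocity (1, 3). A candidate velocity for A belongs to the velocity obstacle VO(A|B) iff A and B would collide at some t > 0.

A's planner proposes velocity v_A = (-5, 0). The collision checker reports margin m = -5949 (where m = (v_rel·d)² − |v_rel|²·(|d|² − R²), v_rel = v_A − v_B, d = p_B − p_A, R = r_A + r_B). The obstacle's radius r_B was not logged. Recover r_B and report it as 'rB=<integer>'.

m = -5949
d = (5, 17);  v_rel = (-6, -3),  |v_rel|² = 45
v_rel×d = (-6)·(17) − (-3)·(5) = -87
since m = R²·45 − (-87)²:  R² = (7569 + -5949) / 45 = 36
R = √36 = 6  ⇒  r_B = 6 − 4 = 2

rB=2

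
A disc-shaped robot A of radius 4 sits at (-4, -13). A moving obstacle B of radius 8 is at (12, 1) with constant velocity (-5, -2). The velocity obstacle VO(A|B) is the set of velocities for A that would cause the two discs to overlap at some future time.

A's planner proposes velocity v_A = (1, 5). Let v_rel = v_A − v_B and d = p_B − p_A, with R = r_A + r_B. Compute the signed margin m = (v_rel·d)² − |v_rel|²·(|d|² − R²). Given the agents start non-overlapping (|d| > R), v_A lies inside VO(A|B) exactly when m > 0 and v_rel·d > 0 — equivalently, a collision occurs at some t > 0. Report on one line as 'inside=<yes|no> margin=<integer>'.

d = (16, 14),  |d|² = 452;  R = 4+8 = 12,  c = 452−12² = 308
v_rel = (6, 7),  |v_rel|² = 85;  v_rel·d = (6)·(16) + (7)·(14) = 194
85·t² − 388·t + 308 = 0  ⇒  m = 194² − 85·308 = 11456
m = 11456 > 0,  v_rel·d = 194 > 0  ⇒  inside

inside=yes margin=11456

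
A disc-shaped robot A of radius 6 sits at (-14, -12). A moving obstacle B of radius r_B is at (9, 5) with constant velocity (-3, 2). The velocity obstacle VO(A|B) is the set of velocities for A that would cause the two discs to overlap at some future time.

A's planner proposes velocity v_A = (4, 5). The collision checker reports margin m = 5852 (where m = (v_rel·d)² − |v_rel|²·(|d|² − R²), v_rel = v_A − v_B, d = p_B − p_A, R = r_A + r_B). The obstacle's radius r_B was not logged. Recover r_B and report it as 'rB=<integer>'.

m = 5852
d = (23, 17);  v_rel = (7, 3),  |v_rel|² = 58
v_rel×d = (7)·(17) − (3)·(23) = 50
since m = R²·58 − 50²:  R² = (2500 + 5852) / 58 = 144
R = √144 = 12  ⇒  r_B = 12 − 6 = 6

rB=6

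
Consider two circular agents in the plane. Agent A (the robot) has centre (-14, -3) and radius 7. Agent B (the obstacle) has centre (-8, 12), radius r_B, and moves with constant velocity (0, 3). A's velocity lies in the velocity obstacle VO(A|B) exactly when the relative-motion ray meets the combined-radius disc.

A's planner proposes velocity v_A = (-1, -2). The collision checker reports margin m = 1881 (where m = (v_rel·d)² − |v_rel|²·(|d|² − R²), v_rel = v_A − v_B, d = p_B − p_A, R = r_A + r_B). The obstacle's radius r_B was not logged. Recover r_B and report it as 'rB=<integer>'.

m = 1881
d = (6, 15);  v_rel = (-1, -5),  |v_rel|² = 26
v_rel×d = (-1)·(15) − (-5)·(6) = 15
since m = R²·26 − 15²:  R² = (225 + 1881) / 26 = 81
R = √81 = 9  ⇒  r_B = 9 − 7 = 2

rB=2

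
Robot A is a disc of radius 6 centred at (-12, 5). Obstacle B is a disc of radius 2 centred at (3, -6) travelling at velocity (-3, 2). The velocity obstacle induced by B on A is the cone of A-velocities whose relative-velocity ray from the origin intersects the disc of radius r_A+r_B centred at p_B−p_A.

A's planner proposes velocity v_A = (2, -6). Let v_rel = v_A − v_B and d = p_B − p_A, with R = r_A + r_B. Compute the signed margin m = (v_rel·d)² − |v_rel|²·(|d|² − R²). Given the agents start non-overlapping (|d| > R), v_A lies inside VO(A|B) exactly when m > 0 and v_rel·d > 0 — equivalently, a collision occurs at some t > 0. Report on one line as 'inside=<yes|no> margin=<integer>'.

d = (15, -11),  |d|² = 346;  R = 6+2 = 8,  c = 346−8² = 282
v_rel = (5, -8),  |v_rel|² = 89;  v_rel·d = (5)·(15) + (-8)·(-11) = 163
89·t² − 326·t + 282 = 0  ⇒  m = 163² − 89·282 = 1471
m = 1471 > 0,  v_rel·d = 163 > 0  ⇒  inside

inside=yes margin=1471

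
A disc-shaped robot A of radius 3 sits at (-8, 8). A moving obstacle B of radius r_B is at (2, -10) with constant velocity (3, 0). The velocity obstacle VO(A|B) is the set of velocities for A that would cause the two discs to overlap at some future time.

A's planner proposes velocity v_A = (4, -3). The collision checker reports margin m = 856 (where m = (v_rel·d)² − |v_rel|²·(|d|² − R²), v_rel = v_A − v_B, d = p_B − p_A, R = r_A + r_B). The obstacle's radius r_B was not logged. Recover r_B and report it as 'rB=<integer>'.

m = 856
d = (10, -18);  v_rel = (1, -3),  |v_rel|² = 10
v_rel×d = (1)·(-18) − (-3)·(10) = 12
since m = R²·10 − 12²:  R² = (144 + 856) / 10 = 100
R = √100 = 10  ⇒  r_B = 10 − 3 = 7

rB=7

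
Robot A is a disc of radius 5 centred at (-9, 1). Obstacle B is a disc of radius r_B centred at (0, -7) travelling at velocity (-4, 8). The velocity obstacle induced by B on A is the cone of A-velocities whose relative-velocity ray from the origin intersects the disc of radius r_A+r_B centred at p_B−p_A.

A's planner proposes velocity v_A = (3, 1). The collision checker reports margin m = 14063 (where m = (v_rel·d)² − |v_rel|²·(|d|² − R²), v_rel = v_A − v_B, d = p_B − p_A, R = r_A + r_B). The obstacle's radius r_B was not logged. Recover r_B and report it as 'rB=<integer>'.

m = 14063
d = (9, -8);  v_rel = (7, -7),  |v_rel|² = 98
v_rel×d = (7)·(-8) − (-7)·(9) = 7
since m = R²·98 − 7²:  R² = (49 + 14063) / 98 = 144
R = √144 = 12  ⇒  r_B = 12 − 5 = 7

rB=7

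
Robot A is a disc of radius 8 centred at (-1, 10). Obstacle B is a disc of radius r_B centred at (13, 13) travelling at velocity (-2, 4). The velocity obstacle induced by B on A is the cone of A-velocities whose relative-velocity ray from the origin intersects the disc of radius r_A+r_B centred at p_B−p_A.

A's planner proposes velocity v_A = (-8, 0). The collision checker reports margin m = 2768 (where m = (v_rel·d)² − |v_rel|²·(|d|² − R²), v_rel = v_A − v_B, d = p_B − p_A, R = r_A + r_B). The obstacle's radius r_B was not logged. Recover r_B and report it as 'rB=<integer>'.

m = 2768
d = (14, 3);  v_rel = (-6, -4),  |v_rel|² = 52
v_rel×d = (-6)·(3) − (-4)·(14) = 38
since m = R²·52 − 38²:  R² = (1444 + 2768) / 52 = 81
R = √81 = 9  ⇒  r_B = 9 − 8 = 1

rB=1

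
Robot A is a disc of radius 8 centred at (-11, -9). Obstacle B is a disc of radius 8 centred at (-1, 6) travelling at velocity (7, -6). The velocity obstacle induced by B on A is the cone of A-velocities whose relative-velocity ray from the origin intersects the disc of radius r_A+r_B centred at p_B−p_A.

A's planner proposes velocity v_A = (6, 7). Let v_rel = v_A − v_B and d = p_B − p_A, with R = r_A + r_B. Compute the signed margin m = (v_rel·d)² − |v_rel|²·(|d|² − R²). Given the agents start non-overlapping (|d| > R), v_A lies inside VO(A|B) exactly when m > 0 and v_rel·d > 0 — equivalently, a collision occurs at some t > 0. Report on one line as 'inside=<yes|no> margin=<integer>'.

d = (10, 15),  |d|² = 325;  R = 8+8 = 16,  c = 325−16² = 69
v_rel = (-1, 13),  |v_rel|² = 170;  v_rel·d = (-1)·(10) + (13)·(15) = 185
170·t² − 370·t + 69 = 0  ⇒  m = 185² − 170·69 = 22495
m = 22495 > 0,  v_rel·d = 185 > 0  ⇒  inside

inside=yes margin=22495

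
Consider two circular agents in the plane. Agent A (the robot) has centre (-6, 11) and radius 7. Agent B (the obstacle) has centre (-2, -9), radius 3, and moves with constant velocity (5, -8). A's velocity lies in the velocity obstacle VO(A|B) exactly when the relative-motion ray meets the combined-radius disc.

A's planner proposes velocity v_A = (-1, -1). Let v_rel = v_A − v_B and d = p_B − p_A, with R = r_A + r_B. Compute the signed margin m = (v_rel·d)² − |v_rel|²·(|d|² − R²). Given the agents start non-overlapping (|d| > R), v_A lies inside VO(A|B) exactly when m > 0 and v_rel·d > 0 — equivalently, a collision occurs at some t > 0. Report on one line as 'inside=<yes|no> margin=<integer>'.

d = (4, -20),  |d|² = 416;  R = 7+3 = 10,  c = 416−10² = 316
v_rel = (-6, 7),  |v_rel|² = 85;  v_rel·d = (-6)·(4) + (7)·(-20) = -164
85·t² + 328·t + 316 = 0  ⇒  m = (-164)² − 85·316 = 36
m = 36 > 0,  v_rel·d = -164 < 0  ⇒  outside

inside=no margin=36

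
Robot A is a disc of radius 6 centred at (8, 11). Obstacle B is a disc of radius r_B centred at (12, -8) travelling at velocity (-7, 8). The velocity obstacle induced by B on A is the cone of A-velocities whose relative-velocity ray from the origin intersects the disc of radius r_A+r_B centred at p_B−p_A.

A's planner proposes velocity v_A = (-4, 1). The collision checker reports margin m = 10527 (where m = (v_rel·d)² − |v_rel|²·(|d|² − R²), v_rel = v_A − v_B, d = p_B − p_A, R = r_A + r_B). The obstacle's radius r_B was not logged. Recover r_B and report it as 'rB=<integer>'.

m = 10527
d = (4, -19);  v_rel = (3, -7),  |v_rel|² = 58
v_rel×d = (3)·(-19) − (-7)·(4) = -29
since m = R²·58 − (-29)²:  R² = (841 + 10527) / 58 = 196
R = √196 = 14  ⇒  r_B = 14 − 6 = 8

rB=8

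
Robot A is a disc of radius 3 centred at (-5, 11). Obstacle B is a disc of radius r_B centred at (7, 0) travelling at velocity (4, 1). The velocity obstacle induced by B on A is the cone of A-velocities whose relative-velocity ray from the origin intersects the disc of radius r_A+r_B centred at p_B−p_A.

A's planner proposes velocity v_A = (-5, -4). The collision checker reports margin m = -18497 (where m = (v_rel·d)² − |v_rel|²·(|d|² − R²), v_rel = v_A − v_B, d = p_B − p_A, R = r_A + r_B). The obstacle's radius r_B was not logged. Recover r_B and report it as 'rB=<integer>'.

m = -18497
d = (12, -11);  v_rel = (-9, -5),  |v_rel|² = 106
v_rel×d = (-9)·(-11) − (-5)·(12) = 159
since m = R²·106 − 159²:  R² = (25281 + -18497) / 106 = 64
R = √64 = 8  ⇒  r_B = 8 − 3 = 5

rB=5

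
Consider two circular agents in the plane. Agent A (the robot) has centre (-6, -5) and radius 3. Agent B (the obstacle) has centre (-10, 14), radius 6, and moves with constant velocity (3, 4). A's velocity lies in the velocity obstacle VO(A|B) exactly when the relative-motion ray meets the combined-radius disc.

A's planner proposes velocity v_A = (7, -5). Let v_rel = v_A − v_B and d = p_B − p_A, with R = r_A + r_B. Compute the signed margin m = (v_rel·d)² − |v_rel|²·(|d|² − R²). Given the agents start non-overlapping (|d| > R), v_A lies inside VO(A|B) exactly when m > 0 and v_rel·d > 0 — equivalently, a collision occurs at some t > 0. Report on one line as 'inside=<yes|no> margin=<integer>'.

d = (-4, 19),  |d|² = 377;  R = 3+6 = 9,  c = 377−9² = 296
v_rel = (4, -9),  |v_rel|² = 97;  v_rel·d = (4)·(-4) + (-9)·(19) = -187
97·t² + 374·t + 296 = 0  ⇒  m = (-187)² − 97·296 = 6257
m = 6257 > 0,  v_rel·d = -187 < 0  ⇒  outside

inside=no margin=6257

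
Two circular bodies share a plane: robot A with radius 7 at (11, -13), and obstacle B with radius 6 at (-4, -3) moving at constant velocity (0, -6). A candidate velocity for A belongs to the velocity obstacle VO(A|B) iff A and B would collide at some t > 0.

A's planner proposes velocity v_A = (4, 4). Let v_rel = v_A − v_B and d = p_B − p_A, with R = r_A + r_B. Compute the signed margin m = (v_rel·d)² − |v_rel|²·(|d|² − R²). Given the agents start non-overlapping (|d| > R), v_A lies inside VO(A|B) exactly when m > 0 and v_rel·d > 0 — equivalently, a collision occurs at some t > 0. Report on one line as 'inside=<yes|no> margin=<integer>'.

d = (-15, 10),  |d|² = 325;  R = 7+6 = 13,  c = 325−13² = 156
v_rel = (4, 10),  |v_rel|² = 116;  v_rel·d = (4)·(-15) + (10)·(10) = 40
116·t² − 80·t + 156 = 0  ⇒  m = 40² − 116·156 = -16496
m = -16496 < 0,  v_rel·d = 40 > 0  ⇒  outside

inside=no margin=-16496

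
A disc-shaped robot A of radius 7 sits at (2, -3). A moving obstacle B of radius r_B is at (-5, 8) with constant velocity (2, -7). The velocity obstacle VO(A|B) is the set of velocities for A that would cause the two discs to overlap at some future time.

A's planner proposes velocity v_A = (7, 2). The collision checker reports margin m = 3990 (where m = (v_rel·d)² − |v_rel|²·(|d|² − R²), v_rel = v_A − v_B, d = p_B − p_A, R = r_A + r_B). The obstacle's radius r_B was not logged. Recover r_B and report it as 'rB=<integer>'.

m = 3990
d = (-7, 11);  v_rel = (5, 9),  |v_rel|² = 106
v_rel×d = (5)·(11) − (9)·(-7) = 118
since m = R²·106 − 118²:  R² = (13924 + 3990) / 106 = 169
R = √169 = 13  ⇒  r_B = 13 − 7 = 6

rB=6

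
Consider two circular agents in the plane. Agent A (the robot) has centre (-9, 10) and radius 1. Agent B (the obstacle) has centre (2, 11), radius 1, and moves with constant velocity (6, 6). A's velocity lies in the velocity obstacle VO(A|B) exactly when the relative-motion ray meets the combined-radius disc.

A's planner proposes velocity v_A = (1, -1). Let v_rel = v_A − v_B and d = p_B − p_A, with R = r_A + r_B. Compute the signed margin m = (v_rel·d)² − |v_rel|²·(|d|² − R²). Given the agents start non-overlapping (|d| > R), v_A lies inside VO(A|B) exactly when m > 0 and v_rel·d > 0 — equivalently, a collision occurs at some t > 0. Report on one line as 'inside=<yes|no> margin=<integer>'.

d = (11, 1),  |d|² = 122;  R = 1+1 = 2,  c = 122−2² = 118
v_rel = (-5, -7),  |v_rel|² = 74;  v_rel·d = (-5)·(11) + (-7)·(1) = -62
74·t² + 124·t + 118 = 0  ⇒  m = (-62)² − 74·118 = -4888
m = -4888 < 0,  v_rel·d = -62 < 0  ⇒  outside

inside=no margin=-4888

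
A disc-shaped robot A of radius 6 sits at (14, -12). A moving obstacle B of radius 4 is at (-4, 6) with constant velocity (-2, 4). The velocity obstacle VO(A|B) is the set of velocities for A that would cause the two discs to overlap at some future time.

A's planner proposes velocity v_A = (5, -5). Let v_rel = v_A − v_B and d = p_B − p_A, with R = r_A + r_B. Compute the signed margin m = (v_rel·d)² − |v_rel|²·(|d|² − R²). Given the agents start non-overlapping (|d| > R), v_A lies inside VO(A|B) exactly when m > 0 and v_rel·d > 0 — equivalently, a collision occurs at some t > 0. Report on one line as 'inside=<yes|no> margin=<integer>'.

d = (-18, 18),  |d|² = 648;  R = 6+4 = 10,  c = 648−10² = 548
v_rel = (7, -9),  |v_rel|² = 130;  v_rel·d = (7)·(-18) + (-9)·(18) = -288
130·t² + 576·t + 548 = 0  ⇒  m = (-288)² − 130·548 = 11704
m = 11704 > 0,  v_rel·d = -288 < 0  ⇒  outside

inside=no margin=11704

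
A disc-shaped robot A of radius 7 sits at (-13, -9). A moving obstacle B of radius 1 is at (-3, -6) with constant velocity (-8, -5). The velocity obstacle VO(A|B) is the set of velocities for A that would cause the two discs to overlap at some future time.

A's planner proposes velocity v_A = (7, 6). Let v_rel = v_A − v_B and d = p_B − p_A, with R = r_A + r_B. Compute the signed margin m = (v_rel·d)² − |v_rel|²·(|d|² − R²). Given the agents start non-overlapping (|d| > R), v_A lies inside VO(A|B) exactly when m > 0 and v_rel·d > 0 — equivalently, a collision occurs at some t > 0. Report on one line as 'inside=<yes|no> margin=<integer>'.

d = (10, 3),  |d|² = 109;  R = 7+1 = 8,  c = 109−8² = 45
v_rel = (15, 11),  |v_rel|² = 346;  v_rel·d = (15)·(10) + (11)·(3) = 183
346·t² − 366·t + 45 = 0  ⇒  m = 183² − 346·45 = 17919
m = 17919 > 0,  v_rel·d = 183 > 0  ⇒  inside

inside=yes margin=17919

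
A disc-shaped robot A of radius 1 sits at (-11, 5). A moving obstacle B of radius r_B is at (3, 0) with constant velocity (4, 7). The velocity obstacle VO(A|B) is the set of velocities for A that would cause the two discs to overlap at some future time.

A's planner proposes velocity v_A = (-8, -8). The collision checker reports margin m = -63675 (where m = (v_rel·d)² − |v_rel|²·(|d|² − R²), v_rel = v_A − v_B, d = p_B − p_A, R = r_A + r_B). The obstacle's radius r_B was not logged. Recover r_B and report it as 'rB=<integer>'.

m = -63675
d = (14, -5);  v_rel = (-12, -15),  |v_rel|² = 369
v_rel×d = (-12)·(-5) − (-15)·(14) = 270
since m = R²·369 − 270²:  R² = (72900 + -63675) / 369 = 25
R = √25 = 5  ⇒  r_B = 5 − 1 = 4

rB=4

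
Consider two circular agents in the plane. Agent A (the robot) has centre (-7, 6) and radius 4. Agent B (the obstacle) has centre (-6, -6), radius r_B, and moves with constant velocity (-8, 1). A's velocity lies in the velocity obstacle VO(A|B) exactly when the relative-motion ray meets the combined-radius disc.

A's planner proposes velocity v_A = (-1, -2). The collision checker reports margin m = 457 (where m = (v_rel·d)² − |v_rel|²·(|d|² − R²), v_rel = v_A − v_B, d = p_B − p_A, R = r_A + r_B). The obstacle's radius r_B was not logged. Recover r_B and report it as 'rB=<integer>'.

m = 457
d = (1, -12);  v_rel = (7, -3),  |v_rel|² = 58
v_rel×d = (7)·(-12) − (-3)·(1) = -81
since m = R²·58 − (-81)²:  R² = (6561 + 457) / 58 = 121
R = √121 = 11  ⇒  r_B = 11 − 4 = 7

rB=7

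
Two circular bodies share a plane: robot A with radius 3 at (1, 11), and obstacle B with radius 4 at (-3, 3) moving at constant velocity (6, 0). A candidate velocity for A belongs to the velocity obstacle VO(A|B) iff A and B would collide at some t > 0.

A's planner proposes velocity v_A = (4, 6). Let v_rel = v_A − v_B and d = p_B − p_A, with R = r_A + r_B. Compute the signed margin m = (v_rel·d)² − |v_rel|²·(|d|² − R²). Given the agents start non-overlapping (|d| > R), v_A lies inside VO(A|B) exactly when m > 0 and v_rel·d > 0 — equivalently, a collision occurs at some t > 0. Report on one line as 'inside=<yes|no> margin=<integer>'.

d = (-4, -8),  |d|² = 80;  R = 3+4 = 7,  c = 80−7² = 31
v_rel = (-2, 6),  |v_rel|² = 40;  v_rel·d = (-2)·(-4) + (6)·(-8) = -40
40·t² + 80·t + 31 = 0  ⇒  m = (-40)² − 40·31 = 360
m = 360 > 0,  v_rel·d = -40 < 0  ⇒  outside

inside=no margin=360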